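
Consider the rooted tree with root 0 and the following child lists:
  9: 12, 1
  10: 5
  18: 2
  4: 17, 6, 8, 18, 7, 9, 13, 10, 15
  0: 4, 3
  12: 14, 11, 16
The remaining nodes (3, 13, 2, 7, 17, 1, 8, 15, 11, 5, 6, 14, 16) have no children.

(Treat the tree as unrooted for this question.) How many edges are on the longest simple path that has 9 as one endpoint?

Distances from 9 peak at 3, attained at 2 (5, 3 also at distance 3).
9 – 4 – 18 – 2

3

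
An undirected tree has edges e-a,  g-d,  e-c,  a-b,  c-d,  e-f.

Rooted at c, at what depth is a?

2

c – e – a — 2 edges.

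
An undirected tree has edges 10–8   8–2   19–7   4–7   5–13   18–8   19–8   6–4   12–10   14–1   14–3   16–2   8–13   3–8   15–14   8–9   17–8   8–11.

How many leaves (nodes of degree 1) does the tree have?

Exactly 10 nodes have a single neighbour: 1, 5, 6, 9, 11, 12, 15, 16, 17, 18.

10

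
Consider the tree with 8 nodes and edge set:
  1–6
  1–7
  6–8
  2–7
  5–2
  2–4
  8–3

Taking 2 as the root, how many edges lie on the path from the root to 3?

5

2–7–1–6–8–3 — 5 edges.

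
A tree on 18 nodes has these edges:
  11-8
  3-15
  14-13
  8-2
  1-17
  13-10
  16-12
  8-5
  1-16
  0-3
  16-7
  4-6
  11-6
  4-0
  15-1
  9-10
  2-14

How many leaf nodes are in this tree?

Degree-1 nodes: 5, 7, 9, 12, 17 — 5 of them.

5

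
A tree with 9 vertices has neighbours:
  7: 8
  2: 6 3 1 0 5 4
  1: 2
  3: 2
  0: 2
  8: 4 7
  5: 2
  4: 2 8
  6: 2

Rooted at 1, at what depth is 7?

Climbing from 7 to the root: 7–8–4–2–1. That's 4 steps.

4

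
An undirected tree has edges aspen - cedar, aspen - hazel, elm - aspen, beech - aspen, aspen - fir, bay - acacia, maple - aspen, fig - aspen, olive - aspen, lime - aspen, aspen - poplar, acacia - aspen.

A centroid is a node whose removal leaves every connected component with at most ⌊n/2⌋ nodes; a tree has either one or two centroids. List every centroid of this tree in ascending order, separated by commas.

aspen

Delete aspen: the remaining components have sizes 2, 1, 1, 1, 1, 1, 1, 1, 1, 1, 1. Max 2 ≤ 6, so aspen is a centroid.
No neighbour of aspen does as well, so aspen is the unique centroid.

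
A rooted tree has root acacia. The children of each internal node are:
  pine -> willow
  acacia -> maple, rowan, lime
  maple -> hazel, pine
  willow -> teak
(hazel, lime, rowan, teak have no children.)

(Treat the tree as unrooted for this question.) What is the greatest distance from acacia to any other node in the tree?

Distances from acacia peak at 4, attained at teak.
acacia – maple – pine – willow – teak

4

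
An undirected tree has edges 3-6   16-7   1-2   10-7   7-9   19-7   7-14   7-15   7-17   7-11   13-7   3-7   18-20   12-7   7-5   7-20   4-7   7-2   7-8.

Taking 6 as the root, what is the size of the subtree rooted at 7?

Descendants of 7 (including itself): 7, 5, 13, 10, 12, 4, 9, 8, 16, 19, 2, 17, 15, 14, 20, 11, 1, 18. That's 18.

18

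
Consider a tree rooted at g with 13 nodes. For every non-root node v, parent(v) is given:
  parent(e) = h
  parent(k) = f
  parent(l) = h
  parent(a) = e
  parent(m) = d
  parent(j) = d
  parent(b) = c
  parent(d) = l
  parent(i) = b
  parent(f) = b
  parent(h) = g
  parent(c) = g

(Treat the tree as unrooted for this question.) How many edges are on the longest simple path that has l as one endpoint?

A farthest node from l is k.
The path l–h–g–c–b–f–k has 6 edges.

6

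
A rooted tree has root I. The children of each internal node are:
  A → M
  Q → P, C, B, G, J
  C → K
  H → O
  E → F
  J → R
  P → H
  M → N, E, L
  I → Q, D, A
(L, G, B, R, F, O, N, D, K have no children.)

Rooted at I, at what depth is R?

3

I → Q → J → R — 3 edges.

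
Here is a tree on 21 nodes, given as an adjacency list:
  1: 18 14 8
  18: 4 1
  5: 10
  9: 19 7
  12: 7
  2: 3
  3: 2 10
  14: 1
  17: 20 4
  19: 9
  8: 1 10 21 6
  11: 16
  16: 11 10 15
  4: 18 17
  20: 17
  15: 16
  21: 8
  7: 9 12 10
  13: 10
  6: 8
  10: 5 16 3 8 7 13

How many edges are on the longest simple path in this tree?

9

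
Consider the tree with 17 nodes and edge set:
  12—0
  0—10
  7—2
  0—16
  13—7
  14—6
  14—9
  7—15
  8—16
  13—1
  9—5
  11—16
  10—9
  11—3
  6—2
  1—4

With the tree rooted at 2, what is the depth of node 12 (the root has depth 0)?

6

Climbing from 12 to the root: 12–0–10–9–14–6–2. That's 6 steps.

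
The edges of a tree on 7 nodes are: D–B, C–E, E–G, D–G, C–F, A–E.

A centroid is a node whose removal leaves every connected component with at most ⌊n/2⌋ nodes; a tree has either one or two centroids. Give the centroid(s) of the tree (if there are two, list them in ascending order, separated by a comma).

If E is removed the pieces have sizes 3, 2, 1, all ≤ ⌊7/2⌋ = 3.
No neighbour of E does as well, so E is the unique centroid.

E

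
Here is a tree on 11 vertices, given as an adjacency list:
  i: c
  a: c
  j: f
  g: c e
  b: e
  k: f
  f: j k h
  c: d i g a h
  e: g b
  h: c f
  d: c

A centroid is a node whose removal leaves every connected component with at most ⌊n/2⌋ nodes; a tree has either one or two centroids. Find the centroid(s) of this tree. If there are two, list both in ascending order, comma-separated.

c

Delete c: the remaining components have sizes 4, 3, 1, 1, 1. Max 4 ≤ 5, so c is a centroid.
No neighbour of c does as well, so c is the unique centroid.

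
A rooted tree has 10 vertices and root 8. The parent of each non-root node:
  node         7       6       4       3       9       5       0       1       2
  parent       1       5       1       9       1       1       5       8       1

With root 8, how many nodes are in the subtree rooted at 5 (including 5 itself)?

5's subtree: {5, 0, 6}, size 3.

3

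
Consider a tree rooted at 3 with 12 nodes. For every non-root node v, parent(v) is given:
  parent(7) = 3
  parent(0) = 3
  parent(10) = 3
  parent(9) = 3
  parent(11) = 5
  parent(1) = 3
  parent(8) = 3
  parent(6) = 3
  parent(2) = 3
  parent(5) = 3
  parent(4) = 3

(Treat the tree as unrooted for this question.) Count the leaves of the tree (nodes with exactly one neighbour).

10

The leaves are 0, 1, 2, 4, 6, 7, 8, 9, 10, 11.
That is 10 leaves.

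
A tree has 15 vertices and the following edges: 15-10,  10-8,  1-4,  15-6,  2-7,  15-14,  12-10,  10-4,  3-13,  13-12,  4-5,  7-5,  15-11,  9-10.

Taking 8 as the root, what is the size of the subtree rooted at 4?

Descendants of 4 (including itself): 4, 1, 5, 7, 2. That's 5.

5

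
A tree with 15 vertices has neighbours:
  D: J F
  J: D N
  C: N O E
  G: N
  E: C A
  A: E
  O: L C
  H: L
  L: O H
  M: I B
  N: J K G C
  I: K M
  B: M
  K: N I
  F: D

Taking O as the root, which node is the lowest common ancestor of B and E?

C

B's ancestor chain is B, M, I, K, N, C, O and E's is E, C, O; they first meet at C.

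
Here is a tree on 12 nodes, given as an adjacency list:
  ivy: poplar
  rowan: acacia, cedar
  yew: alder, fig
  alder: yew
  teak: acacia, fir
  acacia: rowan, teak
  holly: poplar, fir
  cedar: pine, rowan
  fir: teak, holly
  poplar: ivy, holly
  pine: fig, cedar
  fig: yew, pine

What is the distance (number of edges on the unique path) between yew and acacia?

The path is yew–fig–pine–cedar–rowan–acacia, which has 5 edges.

5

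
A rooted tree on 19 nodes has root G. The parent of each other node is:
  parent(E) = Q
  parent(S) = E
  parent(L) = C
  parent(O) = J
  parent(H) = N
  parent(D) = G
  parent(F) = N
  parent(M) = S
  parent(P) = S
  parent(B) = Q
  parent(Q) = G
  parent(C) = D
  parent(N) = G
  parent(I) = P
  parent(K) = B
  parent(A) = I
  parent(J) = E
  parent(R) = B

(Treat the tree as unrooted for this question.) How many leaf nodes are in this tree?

8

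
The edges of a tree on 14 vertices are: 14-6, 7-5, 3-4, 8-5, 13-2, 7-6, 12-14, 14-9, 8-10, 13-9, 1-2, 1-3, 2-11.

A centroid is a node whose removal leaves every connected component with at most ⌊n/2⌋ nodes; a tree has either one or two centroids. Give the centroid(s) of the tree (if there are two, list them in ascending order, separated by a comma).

9, 14

Delete 9: the remaining components have sizes 7, 6. Max 7 ≤ 7, so 9 is a centroid.
Its neighbour 14 also leaves a largest component of size 7, so both are centroids.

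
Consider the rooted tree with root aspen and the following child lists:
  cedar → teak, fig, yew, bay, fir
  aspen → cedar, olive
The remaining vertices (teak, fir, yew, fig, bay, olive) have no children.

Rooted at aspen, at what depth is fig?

2

aspen–cedar–fig — 2 edges.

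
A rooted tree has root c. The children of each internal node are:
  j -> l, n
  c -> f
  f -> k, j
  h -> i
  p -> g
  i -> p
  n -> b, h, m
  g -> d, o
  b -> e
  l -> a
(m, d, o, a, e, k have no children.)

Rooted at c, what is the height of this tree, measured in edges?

8

o sits deepest: c-f-j-n-h-i-p-g-o — 8 edges from the root.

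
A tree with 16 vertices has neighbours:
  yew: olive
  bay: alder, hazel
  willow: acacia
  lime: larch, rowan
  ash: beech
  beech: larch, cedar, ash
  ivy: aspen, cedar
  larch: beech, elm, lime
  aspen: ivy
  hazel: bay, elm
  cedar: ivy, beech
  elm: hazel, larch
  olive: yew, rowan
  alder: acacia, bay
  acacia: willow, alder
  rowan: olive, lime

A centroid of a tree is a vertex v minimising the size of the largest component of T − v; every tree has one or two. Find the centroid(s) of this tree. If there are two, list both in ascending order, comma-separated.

larch

Removing larch splits the tree into components of sizes 6, 5, 4; the largest is 6 ≤ ⌊16/2⌋ = 8.
No neighbour of larch does as well, so larch is the unique centroid.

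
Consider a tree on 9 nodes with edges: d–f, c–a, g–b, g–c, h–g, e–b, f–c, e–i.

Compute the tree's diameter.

BFS from d reaches i last, at distance 6; BFS from i confirms no node is farther.
Path: d – f – c – g – b – e – i.

6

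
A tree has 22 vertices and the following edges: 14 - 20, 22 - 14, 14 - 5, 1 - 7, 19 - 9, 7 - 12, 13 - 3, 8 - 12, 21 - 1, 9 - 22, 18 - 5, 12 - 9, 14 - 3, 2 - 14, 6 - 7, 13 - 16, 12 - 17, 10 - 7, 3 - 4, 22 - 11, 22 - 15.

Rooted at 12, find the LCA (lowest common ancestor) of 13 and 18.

Path 13→root: 13 3 14 22 9 12; path 18→root: 18 5 14 22 9 12.
First common node: 14.

14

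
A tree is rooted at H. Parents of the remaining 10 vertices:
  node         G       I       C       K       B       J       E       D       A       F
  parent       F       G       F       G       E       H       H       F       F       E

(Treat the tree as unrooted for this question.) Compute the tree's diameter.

5

A longest path is J-H-E-F-G-K, with 5 edges.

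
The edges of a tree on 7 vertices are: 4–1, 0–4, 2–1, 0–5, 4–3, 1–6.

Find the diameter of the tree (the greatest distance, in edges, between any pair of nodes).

A longest path is 2 - 1 - 4 - 0 - 5, with 4 edges.

4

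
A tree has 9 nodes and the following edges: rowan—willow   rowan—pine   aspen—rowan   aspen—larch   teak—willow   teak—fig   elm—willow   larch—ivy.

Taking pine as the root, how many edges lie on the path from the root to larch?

3

Path from pine to larch: pine – rowan – aspen – larch, which has 3 edges.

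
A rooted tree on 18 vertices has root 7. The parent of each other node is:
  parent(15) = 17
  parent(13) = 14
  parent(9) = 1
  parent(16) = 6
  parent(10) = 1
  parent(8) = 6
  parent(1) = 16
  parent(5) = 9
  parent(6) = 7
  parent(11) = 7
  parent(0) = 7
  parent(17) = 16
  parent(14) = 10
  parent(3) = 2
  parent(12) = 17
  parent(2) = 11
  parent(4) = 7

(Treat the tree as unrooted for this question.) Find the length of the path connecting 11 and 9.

The path is 11 – 7 – 6 – 16 – 1 – 9, which has 5 edges.

5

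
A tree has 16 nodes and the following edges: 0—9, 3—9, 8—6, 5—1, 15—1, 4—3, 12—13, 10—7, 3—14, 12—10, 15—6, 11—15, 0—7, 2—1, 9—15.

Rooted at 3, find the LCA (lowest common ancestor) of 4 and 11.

4's ancestor chain is 4, 3 and 11's is 11, 15, 9, 3; they first meet at 3.

3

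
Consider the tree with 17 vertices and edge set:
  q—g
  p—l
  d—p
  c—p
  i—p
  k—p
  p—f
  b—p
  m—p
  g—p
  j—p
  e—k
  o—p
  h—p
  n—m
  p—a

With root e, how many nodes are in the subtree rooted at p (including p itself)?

p's subtree: {p, i, m, b, l, j, g, o, c, a, d, h, f, n, q}, size 15.

15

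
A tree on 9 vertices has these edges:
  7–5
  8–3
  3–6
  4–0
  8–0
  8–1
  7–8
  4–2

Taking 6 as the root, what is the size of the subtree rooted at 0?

The subtree rooted at 0 contains: 0, 4, 2 — 3 nodes.

3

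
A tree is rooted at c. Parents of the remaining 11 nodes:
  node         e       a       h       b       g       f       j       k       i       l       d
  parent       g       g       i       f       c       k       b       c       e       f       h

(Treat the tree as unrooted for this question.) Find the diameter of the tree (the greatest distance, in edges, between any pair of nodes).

9

A longest path is j–b–f–k–c–g–e–i–h–d, with 9 edges.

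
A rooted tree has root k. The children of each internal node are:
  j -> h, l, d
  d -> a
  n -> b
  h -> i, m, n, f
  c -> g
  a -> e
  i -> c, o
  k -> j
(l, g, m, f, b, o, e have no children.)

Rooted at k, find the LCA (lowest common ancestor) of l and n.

j

Path l→root: l j k; path n→root: n h j k.
First common node: j.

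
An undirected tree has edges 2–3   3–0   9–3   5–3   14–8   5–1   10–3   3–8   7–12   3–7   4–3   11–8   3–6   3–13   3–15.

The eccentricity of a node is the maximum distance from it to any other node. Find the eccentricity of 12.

A farthest node from 12 is 14 (11, 1 also at distance 4).
The path 12-7-3-8-14 has 4 edges.

4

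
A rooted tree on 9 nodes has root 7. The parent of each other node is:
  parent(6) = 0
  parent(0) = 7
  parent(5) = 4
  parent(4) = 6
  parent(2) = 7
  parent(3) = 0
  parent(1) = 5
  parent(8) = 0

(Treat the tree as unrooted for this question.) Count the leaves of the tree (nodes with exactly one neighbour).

The leaves are 1, 2, 3, 8.
That is 4 leaves.

4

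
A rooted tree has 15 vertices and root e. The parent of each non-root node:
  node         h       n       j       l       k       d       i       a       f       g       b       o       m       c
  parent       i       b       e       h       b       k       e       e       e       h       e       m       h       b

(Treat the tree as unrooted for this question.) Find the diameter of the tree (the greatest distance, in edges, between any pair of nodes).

Starting from d, a farthest node is o at distance 7.
One longest path: d - k - b - e - i - h - m - o.
So the diameter is 7.

7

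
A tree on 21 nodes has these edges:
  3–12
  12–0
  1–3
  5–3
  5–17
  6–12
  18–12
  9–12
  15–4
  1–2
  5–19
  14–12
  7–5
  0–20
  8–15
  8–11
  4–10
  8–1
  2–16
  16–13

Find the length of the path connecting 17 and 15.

5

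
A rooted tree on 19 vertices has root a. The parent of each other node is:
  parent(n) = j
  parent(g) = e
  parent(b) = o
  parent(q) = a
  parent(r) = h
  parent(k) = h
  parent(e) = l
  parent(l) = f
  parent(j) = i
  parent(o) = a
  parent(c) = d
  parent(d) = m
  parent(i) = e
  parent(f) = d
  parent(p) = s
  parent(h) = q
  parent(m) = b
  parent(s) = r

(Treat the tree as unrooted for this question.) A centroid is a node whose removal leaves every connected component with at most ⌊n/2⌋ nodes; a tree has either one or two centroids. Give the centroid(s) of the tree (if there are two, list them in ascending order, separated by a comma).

Delete m: the remaining components have sizes 9, 9. Max 9 ≤ 9, so m is a centroid.
No neighbour of m does as well, so m is the unique centroid.

m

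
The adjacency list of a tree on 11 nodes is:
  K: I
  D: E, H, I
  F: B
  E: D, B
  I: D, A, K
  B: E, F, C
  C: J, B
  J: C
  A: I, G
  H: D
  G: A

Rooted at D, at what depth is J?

D – E – B – C – J — 4 edges.

4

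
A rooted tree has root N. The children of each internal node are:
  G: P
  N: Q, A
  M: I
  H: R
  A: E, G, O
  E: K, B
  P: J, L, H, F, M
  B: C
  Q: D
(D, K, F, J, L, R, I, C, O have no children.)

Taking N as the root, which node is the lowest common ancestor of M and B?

A

Path M→root: M P G A N; path B→root: B E A N.
First common node: A.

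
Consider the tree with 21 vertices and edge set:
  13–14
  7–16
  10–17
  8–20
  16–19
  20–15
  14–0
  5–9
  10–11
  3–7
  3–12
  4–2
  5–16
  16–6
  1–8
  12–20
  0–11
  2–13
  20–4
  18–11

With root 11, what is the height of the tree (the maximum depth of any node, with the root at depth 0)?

12

A deepest node is 9, reached by 11-0-14-13-2-4-20-12-3-7-16-5-9.
That path has 12 edges, so the height is 12.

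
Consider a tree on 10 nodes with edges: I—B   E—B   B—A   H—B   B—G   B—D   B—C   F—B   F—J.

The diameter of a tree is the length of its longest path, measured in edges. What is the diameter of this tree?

3

BFS from J reaches A last, at distance 3; BFS from A confirms no node is farther.
Path: J - F - B - A.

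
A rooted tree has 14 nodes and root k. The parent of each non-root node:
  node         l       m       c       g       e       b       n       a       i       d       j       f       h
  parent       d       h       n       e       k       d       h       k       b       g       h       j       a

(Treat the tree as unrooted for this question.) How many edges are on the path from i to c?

9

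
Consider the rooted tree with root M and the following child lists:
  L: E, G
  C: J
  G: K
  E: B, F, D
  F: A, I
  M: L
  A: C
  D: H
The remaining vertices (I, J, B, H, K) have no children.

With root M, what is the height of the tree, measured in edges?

6

A deepest node is J, reached by M–L–E–F–A–C–J.
That path has 6 edges, so the height is 6.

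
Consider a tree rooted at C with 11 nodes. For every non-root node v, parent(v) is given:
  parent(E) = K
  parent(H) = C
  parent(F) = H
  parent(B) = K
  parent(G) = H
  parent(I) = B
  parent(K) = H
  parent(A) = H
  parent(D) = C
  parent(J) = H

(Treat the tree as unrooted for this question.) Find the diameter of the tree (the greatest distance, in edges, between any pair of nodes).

BFS from D reaches I last, at distance 5; BFS from I confirms no node is farther.
Path: D - C - H - K - B - I.

5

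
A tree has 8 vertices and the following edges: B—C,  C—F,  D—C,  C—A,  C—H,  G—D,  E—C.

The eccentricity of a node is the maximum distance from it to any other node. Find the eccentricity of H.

Distances from H peak at 3, attained at G.
H–C–D–G

3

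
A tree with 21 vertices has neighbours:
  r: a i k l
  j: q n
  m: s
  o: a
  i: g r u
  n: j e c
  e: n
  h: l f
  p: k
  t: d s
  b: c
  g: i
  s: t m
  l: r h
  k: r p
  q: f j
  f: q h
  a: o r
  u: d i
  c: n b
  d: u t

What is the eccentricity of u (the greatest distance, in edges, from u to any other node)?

A farthest node from u is b.
The path u – i – r – l – h – f – q – j – n – c – b has 10 edges.

10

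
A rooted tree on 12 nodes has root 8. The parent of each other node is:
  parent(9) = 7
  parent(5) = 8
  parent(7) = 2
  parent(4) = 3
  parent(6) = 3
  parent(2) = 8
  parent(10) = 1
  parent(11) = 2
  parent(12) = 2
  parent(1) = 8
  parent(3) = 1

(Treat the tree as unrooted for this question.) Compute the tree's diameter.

Starting from 9, a farthest node is 6 at distance 6.
One longest path: 9–7–2–8–1–3–6.
So the diameter is 6.

6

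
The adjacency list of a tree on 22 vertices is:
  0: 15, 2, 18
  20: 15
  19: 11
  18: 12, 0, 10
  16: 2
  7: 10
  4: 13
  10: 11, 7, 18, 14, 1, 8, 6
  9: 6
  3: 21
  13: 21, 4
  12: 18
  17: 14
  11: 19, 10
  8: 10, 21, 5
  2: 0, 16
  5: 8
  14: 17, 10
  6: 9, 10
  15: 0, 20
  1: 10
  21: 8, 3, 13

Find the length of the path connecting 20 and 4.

20 – 15 – 0 – 18 – 10 – 8 – 21 – 13 – 4: 8 edges.

8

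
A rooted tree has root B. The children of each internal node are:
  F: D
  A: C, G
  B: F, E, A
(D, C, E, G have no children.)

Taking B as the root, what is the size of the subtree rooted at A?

Descendants of A (including itself): A, G, C. That's 3.

3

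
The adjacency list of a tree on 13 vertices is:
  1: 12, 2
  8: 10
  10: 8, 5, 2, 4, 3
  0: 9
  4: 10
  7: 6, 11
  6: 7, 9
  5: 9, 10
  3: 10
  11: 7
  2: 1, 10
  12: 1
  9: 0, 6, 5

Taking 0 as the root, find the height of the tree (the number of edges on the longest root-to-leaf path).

6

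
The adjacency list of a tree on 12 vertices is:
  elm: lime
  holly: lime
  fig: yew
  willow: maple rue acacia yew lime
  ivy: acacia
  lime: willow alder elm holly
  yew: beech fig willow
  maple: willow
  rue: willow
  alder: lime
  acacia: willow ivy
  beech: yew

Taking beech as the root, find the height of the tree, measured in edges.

4

The longest root-to-leaf path is beech → yew → willow → lime → elm (4 edges).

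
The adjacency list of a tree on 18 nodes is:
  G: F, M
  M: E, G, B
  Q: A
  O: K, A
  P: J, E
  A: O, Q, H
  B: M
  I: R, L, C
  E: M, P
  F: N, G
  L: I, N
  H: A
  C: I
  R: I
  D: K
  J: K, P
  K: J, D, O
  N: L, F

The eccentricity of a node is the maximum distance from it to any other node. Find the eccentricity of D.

Distances from D peak at 11, attained at R (C also at distance 11).
D – K – J – P – E – M – G – F – N – L – I – R

11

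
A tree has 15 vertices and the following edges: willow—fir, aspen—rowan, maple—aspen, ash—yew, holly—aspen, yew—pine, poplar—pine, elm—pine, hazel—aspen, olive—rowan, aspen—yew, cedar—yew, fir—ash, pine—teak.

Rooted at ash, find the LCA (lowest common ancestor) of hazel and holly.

aspen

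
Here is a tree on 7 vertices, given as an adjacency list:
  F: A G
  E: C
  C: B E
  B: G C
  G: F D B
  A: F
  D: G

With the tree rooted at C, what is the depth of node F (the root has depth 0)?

3

C–B–G–F — 3 edges.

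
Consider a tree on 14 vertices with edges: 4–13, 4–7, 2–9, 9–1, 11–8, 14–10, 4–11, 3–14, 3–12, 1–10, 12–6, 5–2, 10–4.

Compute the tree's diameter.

8

Starting from 6, a farthest node is 5 at distance 8.
One longest path: 6 - 12 - 3 - 14 - 10 - 1 - 9 - 2 - 5.
So the diameter is 8.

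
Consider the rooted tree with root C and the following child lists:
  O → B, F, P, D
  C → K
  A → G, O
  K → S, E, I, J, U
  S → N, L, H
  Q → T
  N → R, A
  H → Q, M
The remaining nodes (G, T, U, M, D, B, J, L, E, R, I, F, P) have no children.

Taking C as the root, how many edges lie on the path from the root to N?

3

Path from C to N: C–K–S–N, which has 3 edges.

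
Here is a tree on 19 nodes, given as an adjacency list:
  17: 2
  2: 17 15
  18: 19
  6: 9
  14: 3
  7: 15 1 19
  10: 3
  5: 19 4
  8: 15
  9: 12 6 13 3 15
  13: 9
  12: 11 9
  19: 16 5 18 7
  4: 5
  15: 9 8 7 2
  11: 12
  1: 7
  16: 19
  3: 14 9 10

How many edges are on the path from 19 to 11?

5

19–7–15–9–12–11: 5 edges.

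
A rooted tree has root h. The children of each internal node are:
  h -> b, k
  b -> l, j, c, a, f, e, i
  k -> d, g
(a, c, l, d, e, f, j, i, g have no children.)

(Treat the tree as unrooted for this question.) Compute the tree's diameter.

4

Starting from g, a farthest node is j at distance 4.
One longest path: g – k – h – b – j.
So the diameter is 4.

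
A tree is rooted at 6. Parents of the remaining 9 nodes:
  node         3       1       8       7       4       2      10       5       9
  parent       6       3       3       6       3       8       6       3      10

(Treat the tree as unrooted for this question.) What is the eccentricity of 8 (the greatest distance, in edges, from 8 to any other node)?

4

A farthest node from 8 is 9.
The path 8 – 3 – 6 – 10 – 9 has 4 edges.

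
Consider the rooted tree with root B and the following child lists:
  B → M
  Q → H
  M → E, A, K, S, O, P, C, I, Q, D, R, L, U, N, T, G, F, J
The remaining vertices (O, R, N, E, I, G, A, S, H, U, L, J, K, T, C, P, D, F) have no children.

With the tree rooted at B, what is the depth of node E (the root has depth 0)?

Climbing from E to the root: E–M–B. That's 2 steps.

2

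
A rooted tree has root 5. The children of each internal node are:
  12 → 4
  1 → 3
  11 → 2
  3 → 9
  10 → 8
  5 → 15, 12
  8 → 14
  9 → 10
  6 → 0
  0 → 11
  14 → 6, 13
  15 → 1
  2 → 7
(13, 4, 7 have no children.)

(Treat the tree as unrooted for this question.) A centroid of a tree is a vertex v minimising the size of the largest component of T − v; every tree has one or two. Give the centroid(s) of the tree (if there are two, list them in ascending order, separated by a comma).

Delete 8: the remaining components have sizes 8, 7. Max 8 ≤ 8, so 8 is a centroid.
10 is adjacent to 8 and is also a centroid (the largest component after removing it is likewise 8).

8, 10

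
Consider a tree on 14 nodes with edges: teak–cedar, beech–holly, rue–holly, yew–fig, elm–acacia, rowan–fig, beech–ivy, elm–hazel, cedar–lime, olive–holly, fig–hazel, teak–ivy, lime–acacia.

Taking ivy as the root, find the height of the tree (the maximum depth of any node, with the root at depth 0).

The longest root-to-leaf path is ivy → teak → cedar → lime → acacia → elm → hazel → fig → yew (8 edges).

8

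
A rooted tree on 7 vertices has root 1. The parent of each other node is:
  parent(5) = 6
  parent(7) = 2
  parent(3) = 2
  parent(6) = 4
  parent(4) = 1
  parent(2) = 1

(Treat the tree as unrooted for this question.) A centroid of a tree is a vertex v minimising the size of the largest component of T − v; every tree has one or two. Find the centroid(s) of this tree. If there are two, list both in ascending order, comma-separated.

Removing 1 splits the tree into components of sizes 3, 3; the largest is 3 ≤ ⌊7/2⌋ = 3.
No neighbour of 1 does as well, so 1 is the unique centroid.

1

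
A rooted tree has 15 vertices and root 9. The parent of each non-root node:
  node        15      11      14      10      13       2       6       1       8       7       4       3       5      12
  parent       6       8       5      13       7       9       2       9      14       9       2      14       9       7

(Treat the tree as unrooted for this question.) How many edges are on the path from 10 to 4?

5

Walking from 10: 10–13–7–9–2–4. Length 5.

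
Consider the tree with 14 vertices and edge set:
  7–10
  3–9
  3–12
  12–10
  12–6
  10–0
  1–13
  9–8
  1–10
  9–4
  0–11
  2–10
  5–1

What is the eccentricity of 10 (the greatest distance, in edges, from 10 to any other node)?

4

The node farthest from 10 is 8 (4 also at distance 4), via 10–12–3–9–8 — 4 edges.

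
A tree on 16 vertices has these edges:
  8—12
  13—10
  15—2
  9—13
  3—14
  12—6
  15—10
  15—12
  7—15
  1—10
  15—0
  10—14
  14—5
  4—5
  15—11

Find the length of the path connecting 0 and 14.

The path is 0 - 15 - 10 - 14, which has 3 edges.

3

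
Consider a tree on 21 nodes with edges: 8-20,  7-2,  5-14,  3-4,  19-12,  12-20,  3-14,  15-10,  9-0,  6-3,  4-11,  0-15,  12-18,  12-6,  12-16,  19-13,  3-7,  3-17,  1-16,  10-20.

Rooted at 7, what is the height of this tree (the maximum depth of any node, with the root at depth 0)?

8

9 sits deepest: 7–3–6–12–20–10–15–0–9 — 8 edges from the root.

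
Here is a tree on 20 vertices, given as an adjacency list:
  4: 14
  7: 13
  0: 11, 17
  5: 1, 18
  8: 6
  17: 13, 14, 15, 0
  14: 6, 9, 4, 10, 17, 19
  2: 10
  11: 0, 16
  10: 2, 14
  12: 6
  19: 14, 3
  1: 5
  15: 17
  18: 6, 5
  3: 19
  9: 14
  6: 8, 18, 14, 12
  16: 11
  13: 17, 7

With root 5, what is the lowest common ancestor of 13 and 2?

14

13's ancestor chain is 13, 17, 14, 6, 18, 5 and 2's is 2, 10, 14, 6, 18, 5; they first meet at 14.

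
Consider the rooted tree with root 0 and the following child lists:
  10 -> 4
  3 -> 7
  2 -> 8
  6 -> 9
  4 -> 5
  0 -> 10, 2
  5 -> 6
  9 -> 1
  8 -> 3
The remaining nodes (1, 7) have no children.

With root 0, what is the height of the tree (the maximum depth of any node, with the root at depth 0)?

6

A deepest node is 1, reached by 0 → 10 → 4 → 5 → 6 → 9 → 1.
That path has 6 edges, so the height is 6.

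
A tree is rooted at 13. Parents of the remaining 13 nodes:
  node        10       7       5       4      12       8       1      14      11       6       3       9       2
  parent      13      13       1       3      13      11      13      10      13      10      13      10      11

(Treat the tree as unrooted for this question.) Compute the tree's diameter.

Starting from 6, a farthest node is 4 at distance 4.
One longest path: 6 - 10 - 13 - 3 - 4.
So the diameter is 4.

4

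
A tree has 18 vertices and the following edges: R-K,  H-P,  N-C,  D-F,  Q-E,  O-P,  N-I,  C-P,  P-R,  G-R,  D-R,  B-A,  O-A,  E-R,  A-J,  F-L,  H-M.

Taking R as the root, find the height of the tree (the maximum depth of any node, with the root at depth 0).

4

A deepest node is I, reached by R-P-C-N-I.
That path has 4 edges, so the height is 4.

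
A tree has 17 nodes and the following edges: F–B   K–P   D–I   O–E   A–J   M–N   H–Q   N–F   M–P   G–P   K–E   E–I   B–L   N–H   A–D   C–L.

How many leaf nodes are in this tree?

5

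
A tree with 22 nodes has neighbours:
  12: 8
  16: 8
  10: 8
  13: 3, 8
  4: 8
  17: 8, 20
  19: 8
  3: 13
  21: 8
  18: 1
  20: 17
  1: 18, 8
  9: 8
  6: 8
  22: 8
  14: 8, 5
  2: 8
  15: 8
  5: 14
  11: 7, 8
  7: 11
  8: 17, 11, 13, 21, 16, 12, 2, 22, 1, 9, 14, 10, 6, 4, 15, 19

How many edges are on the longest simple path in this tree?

BFS from 18 reaches 3 last, at distance 4; BFS from 3 confirms no node is farther.
Path: 18 – 1 – 8 – 13 – 3.

4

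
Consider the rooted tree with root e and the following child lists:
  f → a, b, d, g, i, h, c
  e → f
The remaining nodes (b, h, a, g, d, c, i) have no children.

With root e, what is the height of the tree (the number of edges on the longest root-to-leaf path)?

A deepest node is g, reached by e–f–g.
That path has 2 edges, so the height is 2.

2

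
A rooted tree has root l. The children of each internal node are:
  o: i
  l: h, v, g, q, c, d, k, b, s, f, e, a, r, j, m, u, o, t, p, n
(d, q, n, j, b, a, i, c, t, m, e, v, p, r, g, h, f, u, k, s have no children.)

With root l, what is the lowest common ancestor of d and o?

l

Path d→root: d l; path o→root: o l.
First common node: l.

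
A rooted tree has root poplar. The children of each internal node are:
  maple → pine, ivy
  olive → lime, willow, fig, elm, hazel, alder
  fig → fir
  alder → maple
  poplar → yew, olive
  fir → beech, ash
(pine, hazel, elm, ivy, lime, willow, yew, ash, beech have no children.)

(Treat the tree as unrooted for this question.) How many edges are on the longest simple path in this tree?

6

Starting from ash, a farthest node is pine at distance 6.
One longest path: ash - fir - fig - olive - alder - maple - pine.
So the diameter is 6.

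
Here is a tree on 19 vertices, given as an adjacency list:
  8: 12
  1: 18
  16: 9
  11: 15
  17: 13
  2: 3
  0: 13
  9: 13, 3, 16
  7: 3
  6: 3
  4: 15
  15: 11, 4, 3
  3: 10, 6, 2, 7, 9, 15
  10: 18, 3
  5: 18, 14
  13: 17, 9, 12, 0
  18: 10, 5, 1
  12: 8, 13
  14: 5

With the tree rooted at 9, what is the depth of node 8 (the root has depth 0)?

9 – 13 – 12 – 8 — 3 edges.

3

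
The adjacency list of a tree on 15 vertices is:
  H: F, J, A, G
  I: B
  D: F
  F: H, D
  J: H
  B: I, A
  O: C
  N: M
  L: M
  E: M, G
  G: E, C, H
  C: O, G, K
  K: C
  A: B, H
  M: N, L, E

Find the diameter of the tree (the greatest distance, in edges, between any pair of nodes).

7

A longest path is I-B-A-H-G-E-M-L, with 7 edges.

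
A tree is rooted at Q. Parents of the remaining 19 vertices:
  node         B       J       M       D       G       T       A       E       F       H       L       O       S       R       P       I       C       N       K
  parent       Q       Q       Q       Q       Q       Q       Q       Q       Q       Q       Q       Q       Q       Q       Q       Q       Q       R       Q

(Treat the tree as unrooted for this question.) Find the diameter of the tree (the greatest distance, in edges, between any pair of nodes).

Starting from N, a farthest node is O at distance 3.
One longest path: N – R – Q – O.
So the diameter is 3.

3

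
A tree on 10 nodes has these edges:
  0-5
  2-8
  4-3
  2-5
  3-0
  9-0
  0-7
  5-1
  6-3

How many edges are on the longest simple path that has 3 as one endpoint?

The node farthest from 3 is 8, via 3–0–5–2–8 — 4 edges.

4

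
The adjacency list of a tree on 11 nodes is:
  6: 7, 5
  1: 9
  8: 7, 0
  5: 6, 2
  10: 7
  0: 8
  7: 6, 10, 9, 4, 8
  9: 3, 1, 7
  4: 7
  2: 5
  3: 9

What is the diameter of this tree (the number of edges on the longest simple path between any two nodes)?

5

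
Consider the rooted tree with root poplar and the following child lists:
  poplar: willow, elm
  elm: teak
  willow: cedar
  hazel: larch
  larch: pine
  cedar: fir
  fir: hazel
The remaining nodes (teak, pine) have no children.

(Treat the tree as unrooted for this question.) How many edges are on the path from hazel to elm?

5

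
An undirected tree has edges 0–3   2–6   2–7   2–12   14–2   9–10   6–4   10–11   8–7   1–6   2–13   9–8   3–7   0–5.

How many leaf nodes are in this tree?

The leaves are 1, 4, 5, 11, 12, 13, 14.
That is 7 leaves.

7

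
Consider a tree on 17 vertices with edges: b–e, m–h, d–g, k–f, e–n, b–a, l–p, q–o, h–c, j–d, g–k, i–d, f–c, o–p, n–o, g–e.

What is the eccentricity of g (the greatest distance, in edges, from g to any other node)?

5

A farthest node from g is l (m also at distance 5).
The path g-e-n-o-p-l has 5 edges.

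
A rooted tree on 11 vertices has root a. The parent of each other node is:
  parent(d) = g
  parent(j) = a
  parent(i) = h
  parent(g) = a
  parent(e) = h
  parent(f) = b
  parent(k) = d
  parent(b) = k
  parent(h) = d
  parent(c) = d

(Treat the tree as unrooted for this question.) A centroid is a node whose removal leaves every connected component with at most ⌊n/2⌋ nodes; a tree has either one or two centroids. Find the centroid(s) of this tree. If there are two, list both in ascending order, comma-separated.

d

Removing d splits the tree into components of sizes 3, 3, 3, 1; the largest is 3 ≤ ⌊11/2⌋ = 5.
No neighbour of d does as well, so d is the unique centroid.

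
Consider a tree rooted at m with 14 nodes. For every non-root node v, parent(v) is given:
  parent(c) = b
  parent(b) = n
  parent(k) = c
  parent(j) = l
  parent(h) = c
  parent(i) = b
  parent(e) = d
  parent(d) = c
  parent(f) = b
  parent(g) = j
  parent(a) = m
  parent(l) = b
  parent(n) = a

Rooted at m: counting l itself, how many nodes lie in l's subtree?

3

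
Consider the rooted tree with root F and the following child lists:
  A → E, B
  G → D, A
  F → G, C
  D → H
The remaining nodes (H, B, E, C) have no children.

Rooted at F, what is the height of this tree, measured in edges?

3

B sits deepest: F–G–A–B — 3 edges from the root.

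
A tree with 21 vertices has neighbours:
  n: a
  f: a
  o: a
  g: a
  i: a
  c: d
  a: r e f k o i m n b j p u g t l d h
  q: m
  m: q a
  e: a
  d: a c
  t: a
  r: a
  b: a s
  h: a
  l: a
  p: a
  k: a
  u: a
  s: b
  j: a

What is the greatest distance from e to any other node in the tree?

A farthest node from e is q (s, c also at distance 3).
The path e–a–m–q has 3 edges.

3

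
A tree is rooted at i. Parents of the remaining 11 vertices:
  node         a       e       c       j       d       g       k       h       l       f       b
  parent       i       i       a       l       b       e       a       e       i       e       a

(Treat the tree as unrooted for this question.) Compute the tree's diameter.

A longest path is j-l-i-a-b-d, with 5 edges.

5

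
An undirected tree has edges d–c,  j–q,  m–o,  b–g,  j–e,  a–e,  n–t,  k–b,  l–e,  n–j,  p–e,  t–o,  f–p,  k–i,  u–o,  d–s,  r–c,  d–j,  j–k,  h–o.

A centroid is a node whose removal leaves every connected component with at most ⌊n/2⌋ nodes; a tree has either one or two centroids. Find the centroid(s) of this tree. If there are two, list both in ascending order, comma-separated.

Removing j splits the tree into components of sizes 6, 5, 4, 4, 1; the largest is 6 ≤ ⌊21/2⌋ = 10.
Every other node leaves some component of size > 10, so the centroid is unique.

j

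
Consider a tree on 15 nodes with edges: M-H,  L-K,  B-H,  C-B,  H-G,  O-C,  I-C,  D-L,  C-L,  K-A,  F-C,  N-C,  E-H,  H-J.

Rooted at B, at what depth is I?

Climbing from I to the root: I–C–B. That's 2 steps.

2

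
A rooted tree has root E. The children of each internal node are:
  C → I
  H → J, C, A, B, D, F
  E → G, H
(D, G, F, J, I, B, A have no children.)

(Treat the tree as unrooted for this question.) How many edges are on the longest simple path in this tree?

Starting from I, a farthest node is G at distance 4.
One longest path: I – C – H – E – G.
So the diameter is 4.

4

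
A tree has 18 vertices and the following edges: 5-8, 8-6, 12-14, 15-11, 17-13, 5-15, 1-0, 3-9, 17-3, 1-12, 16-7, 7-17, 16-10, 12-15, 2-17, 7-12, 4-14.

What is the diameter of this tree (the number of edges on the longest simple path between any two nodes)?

8

BFS from 9 reaches 6 last, at distance 8; BFS from 6 confirms no node is farther.
Path: 9-3-17-7-12-15-5-8-6.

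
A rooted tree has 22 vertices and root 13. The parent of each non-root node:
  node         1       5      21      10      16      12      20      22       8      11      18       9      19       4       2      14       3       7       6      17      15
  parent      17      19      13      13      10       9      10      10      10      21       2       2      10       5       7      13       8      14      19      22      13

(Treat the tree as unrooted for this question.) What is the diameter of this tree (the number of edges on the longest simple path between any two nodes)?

9

BFS from 12 reaches 1 last, at distance 9; BFS from 1 confirms no node is farther.
Path: 12 - 9 - 2 - 7 - 14 - 13 - 10 - 22 - 17 - 1.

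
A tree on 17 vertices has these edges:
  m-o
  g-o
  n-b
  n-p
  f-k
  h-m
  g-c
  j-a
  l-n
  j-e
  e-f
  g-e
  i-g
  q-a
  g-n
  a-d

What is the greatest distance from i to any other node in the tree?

Distances from i peak at 5, attained at q (d also at distance 5).
i – g – e – j – a – q

5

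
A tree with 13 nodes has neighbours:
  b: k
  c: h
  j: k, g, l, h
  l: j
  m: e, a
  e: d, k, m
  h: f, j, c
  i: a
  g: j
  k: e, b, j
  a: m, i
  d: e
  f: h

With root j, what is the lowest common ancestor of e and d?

e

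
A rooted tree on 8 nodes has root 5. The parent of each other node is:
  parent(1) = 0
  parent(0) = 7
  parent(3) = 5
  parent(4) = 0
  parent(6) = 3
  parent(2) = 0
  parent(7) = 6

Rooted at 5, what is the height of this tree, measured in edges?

5

The longest root-to-leaf path is 5-3-6-7-0-4 (5 edges).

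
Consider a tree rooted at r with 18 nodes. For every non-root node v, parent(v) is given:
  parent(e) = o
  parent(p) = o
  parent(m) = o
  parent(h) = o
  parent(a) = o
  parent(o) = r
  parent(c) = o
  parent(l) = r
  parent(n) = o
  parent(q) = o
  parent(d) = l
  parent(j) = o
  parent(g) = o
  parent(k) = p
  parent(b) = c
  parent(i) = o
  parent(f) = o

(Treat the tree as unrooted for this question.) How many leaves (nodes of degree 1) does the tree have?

The leaves are a, b, d, e, f, g, h, i, j, k, m, n, q.
That is 13 leaves.

13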